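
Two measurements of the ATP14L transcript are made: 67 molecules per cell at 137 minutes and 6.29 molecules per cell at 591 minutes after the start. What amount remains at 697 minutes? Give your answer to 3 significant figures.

3.62 molecules per cell

Over Δt = 591 − 137 = 454 minutes, the level fell by a factor of 67/6.29 ≈ 10.652.
n = log₂(10.652) ≈ 3.413 half-lives, so t½ = 454/3.413 ≈ 133.02 minutes.
From t = 591 to t = 697: 6.29 × (1/2)^((697−591)/133.02) ≈ 3.6205 molecules per cell.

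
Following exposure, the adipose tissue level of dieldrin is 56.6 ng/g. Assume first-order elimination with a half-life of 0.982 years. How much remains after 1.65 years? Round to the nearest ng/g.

18 ng/g

Number of half-lives: n = 1.65/0.982 ≈ 1.6802.
Remaining = 56.6 × (1/2)^1.6802 = 56.6 × 0.31203 ≈ 17.661 ng/g.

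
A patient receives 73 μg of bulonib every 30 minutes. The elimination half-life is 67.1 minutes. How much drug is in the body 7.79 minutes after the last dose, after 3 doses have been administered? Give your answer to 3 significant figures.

The 3 doses were given 67.79, 37.79, 7.79 minutes ago.
Total = 73·(1/2)^(67.79/67.1) + 73·(1/2)^(37.79/67.1) + 73·(1/2)^(7.79/67.1)
      = 36.241 + 49.407 + 67.356 ≈ 153 μg.

153 μg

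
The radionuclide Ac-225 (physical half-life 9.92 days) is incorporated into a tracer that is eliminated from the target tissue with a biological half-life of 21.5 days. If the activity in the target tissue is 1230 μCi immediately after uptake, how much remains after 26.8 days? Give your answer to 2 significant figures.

1/t_eff = 1/t_phys + 1/t_biol = 1/9.92 + 1/21.5 = 0.14732 per day.
t_eff = 9.92 × 21.5 / (9.92 + 21.5) ≈ 6.788 days.
Remaining = 1230 × (1/2)^(26.8/6.788) = 1230 × (1/2)^3.9481 ≈ 79.69 μCi.

80 μCi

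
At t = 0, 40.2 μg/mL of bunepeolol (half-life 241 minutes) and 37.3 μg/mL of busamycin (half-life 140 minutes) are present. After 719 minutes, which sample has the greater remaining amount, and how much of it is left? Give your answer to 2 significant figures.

bunepeolol, 5.1 μg/mL

bunepeolol: 40.2 × (1/2)^2.9834 ≈ 5.0831 μg/mL.
busamycin: 37.3 × (1/2)^5.1357 ≈ 1.061 μg/mL.
Bunepeolol has more remaining, at ≈ 5.0831 μg/mL.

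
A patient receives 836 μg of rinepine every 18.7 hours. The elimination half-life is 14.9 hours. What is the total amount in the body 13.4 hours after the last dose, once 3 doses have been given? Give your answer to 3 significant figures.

The 3 doses were given 50.8, 32.1, 13.4 hours ago.
Total = 836·(1/2)^(50.8/14.9) + 836·(1/2)^(32.1/14.9) + 836·(1/2)^(13.4/14.9)
      = 78.682 + 187.79 + 448.21 ≈ 714.68 μg.

715 μg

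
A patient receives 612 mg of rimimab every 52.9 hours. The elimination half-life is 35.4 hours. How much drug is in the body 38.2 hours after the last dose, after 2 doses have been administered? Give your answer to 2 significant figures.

The 2 doses were given 91.1, 38.2 hours ago.
Total = 612·(1/2)^(91.1/35.4) + 612·(1/2)^(38.2/35.4)
      = 102.82 + 289.68 ≈ 392.49 mg.

390 mg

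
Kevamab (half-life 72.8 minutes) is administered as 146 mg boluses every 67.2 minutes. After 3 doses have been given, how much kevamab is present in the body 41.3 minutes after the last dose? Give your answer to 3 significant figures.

178 mg

The 3 doses were given 175.7, 108.5, 41.3 minutes ago.
Total = 146·(1/2)^(175.7/72.8) + 146·(1/2)^(108.5/72.8) + 146·(1/2)^(41.3/72.8)
      = 27.405 + 51.964 + 98.532 ≈ 177.9 mg.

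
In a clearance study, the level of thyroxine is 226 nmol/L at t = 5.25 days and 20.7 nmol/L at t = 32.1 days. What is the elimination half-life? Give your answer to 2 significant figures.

Over Δt = 32.1 − 5.25 = 26.85 days, the level fell by a factor of 226/20.7 ≈ 10.918.
n = log₂(10.918) ≈ 3.4486 half-lives, so t½ = 26.85/3.4486 ≈ 7.7857 days.

7.8 days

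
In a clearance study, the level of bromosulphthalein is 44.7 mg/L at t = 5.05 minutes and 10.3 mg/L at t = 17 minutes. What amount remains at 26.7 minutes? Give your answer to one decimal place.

3.1 mg/L

Over Δt = 17 − 5.05 = 11.95 minutes, the level fell by a factor of 44.7/10.3 ≈ 4.3398.
n = log₂(4.3398) ≈ 2.1176 half-lives, so t½ = 11.95/2.1176 ≈ 5.6431 minutes.
From t = 17 to t = 26.7: 10.3 × (1/2)^((26.7−17)/5.6431) ≈ 3.1289 mg/L.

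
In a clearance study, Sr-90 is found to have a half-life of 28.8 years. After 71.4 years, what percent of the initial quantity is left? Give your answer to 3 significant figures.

n = 71.4/28.8 ≈ 2.4792 half-lives.
Fraction remaining = (1/2)^2.4792 ≈ 0.17935, i.e. 17.935%.

17.9%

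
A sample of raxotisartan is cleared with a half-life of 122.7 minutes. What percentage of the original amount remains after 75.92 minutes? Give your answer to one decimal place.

n = 75.92/122.7 ≈ 0.61874 half-lives.
Fraction remaining = (1/2)^0.61874 ≈ 0.65124, i.e. 65.124%.

65.1%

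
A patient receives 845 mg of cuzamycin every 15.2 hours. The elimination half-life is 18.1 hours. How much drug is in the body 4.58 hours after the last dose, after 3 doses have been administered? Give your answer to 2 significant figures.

The 3 doses were given 34.98, 19.78, 4.58 hours ago.
Total = 845·(1/2)^(34.98/18.1) + 845·(1/2)^(19.78/18.1) + 845·(1/2)^(4.58/18.1)
      = 221.35 + 396.17 + 709.06 ≈ 1326.6 mg.

1300 mg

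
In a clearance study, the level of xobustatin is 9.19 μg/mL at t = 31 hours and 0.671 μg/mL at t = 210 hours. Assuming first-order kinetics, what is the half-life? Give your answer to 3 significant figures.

Over Δt = 210 − 31 = 179 hours, the level fell by a factor of 9.19/0.671 ≈ 13.696.
n = log₂(13.696) ≈ 3.7757 half-lives, so t½ = 179/3.7757 ≈ 47.409 hours.

47.4 hours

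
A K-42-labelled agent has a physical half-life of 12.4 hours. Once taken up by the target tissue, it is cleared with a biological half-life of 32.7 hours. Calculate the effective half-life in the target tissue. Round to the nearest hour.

9 hours

1/t_eff = 1/t_phys + 1/t_biol = 1/12.4 + 1/32.7 = 0.11123 per hour.
t_eff = 12.4 × 32.7 / (12.4 + 32.7) ≈ 8.9907 hours.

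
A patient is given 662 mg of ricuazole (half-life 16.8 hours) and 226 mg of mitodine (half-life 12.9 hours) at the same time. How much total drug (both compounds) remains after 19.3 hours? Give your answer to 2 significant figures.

380 mg

ricuazole: 662 × (1/2)^(19.3/16.8) = 662 × (1/2)^1.1488 ≈ 298.56 mg.
mitodine: 226 × (1/2)^(19.3/12.9) = 226 × (1/2)^1.4961 ≈ 80.118 mg.
Total = 298.56 + 80.118 ≈ 378.68 mg.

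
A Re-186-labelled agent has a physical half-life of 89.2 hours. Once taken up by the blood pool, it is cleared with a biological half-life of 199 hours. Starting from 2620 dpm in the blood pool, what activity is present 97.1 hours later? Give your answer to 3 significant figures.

1/t_eff = 1/t_phys + 1/t_biol = 1/89.2 + 1/199 = 0.016236 per hour.
t_eff = 89.2 × 199 / (89.2 + 199) ≈ 61.592 hours.
Remaining = 2620 × (1/2)^(97.1/61.592) = 2620 × (1/2)^1.5765 ≈ 878.47 dpm.

878 dpm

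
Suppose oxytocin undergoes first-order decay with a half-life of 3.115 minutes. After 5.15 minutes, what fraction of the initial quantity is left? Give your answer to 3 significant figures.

0.318

n = 5.15/3.115 ≈ 1.6533 half-lives.
Fraction remaining = (1/2)^1.6533 ≈ 0.31791.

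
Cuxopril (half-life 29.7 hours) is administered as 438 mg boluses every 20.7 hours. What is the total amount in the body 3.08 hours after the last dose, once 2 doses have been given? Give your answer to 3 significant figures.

The 2 doses were given 23.78, 3.08 hours ago.
Total = 438·(1/2)^(23.78/29.7) + 438·(1/2)^(3.08/29.7)
      = 251.45 + 407.62 ≈ 659.07 mg.

659 mg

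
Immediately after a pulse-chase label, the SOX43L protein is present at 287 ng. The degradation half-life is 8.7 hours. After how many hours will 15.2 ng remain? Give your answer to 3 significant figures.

Fraction remaining = 15.2/287 ≈ 0.052962.
n = log₂(287/15.2) = ln(18.882)/ln 2 ≈ 4.2389 half-lives.
t = n × t½ = 4.2389 × 8.7 ≈ 36.878 hours.

36.9 hours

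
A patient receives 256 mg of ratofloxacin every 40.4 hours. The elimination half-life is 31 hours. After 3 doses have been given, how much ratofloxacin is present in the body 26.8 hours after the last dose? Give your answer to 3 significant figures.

The 3 doses were given 107.6, 67.2, 26.8 hours ago.
Total = 256·(1/2)^(107.6/31) + 256·(1/2)^(67.2/31) + 256·(1/2)^(26.8/31)
      = 23.087 + 56.975 + 140.6 ≈ 220.67 mg.

221 mg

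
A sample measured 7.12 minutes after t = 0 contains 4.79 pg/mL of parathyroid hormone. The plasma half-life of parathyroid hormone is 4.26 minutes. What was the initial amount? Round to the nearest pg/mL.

Number of half-lives elapsed: n = 7.12/4.26 ≈ 1.6714.
A₀ = A × 2^n = 4.79 × 2^1.6714 = 4.79 × 3.1852 ≈ 15.257 pg/mL.

15 pg/mL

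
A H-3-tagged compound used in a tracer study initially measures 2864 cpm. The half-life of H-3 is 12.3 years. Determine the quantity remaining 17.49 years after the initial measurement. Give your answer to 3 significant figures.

1070 cpm

Number of half-lives: n = 17.49/12.3 ≈ 1.422.
Remaining = 2864 × (1/2)^1.422 = 2864 × 0.37321 ≈ 1068.9 cpm.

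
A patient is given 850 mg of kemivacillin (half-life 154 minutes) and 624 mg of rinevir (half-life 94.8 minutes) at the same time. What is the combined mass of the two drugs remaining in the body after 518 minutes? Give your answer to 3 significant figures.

kemivacillin: 850 × (1/2)^(518/154) = 850 × (1/2)^3.3636 ≈ 82.578 mg.
rinevir: 624 × (1/2)^(518/94.8) = 624 × (1/2)^5.4641 ≈ 14.136 mg.
Total = 82.578 + 14.136 ≈ 96.713 mg.

96.7 mg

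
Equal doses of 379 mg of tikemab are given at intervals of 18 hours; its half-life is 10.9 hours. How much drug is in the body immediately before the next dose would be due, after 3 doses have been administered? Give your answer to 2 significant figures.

170 mg

The 3 doses were given 54, 36, 18 hours ago.
Total = 379·(1/2)^(54/10.9) + 379·(1/2)^(36/10.9) + 379·(1/2)^(18/10.9)
      = 12.226 + 38.407 + 120.65 ≈ 171.28 mg.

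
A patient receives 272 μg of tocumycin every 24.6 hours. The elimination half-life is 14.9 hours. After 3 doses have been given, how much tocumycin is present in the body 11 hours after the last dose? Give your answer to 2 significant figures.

230 μg

The 3 doses were given 60.2, 35.6, 11 hours ago.
Total = 272·(1/2)^(60.2/14.9) + 272·(1/2)^(35.6/14.9) + 272·(1/2)^(11/14.9)
      = 16.532 + 51.919 + 163.05 ≈ 231.51 μg.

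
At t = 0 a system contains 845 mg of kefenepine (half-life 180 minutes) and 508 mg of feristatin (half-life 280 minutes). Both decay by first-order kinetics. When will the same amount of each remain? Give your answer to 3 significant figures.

370 minutes

Set 845·(1/2)^(t/180) = 508·(1/2)^(t/280).
Taking log₂: log₂(845/508) = t·(1/180 − 1/280).
log₂(1.6634) = 0.73412; 1/180 − 1/280 = 0.0019841.
t = 0.73412 / 0.0019841 ≈ 370 minutes.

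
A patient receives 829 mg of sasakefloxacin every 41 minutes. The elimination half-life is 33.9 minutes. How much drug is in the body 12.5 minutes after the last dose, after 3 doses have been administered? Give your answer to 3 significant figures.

The 3 doses were given 94.5, 53.5, 12.5 minutes ago.
Total = 829·(1/2)^(94.5/33.9) + 829·(1/2)^(53.5/33.9) + 829·(1/2)^(12.5/33.9)
      = 120.06 + 277.64 + 642.03 ≈ 1039.7 mg.

1040 mg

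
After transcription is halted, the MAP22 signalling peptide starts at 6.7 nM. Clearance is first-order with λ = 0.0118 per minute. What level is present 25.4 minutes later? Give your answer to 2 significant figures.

t½ = ln 2 / λ = 0.69315 / 0.0118 ≈ 58.741 minutes.
Number of half-lives: n = 25.4/58.741 ≈ 0.4324.
Remaining = 6.7 × (1/2)^0.4324 = 6.7 × 0.74103 ≈ 4.9649 nM.

5.0 nM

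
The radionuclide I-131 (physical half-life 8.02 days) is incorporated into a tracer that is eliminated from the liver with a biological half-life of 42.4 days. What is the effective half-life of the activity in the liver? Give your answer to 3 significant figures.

6.74 days

1/t_eff = 1/t_phys + 1/t_biol = 1/8.02 + 1/42.4 = 0.14827 per day.
t_eff = 8.02 × 42.4 / (8.02 + 42.4) ≈ 6.7443 days.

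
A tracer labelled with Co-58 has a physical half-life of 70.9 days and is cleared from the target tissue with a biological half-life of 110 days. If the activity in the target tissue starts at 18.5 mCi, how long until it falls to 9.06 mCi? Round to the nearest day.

44 days

1/t_eff = 1/t_phys + 1/t_biol = 1/70.9 + 1/110 = 0.023195 per day.
t_eff = 70.9 × 110 / (70.9 + 110) ≈ 43.112 days.
n = log₂(18.5/9.06) ≈ 1.0299; t = 1.0299 × 43.112 ≈ 44.403 days.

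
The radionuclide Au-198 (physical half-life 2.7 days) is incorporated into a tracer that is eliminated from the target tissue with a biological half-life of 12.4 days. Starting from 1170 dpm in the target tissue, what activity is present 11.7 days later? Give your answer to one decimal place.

30.2 dpm

1/t_eff = 1/t_phys + 1/t_biol = 1/2.7 + 1/12.4 = 0.45102 per day.
t_eff = 2.7 × 12.4 / (2.7 + 12.4) ≈ 2.2172 days.
Remaining = 1170 × (1/2)^(11.7/2.2172) = 1170 × (1/2)^5.2769 ≈ 30.178 dpm.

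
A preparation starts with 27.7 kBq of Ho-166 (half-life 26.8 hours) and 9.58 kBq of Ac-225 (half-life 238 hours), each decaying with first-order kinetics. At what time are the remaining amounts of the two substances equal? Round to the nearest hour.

46 hours

Set 27.7·(1/2)^(t/26.8) = 9.58·(1/2)^(t/238).
Taking log₂: log₂(27.7/9.58) = t·(1/26.8 − 1/238).
log₂(2.8914) = 1.5318; 1/26.8 − 1/238 = 0.033112.
t = 1.5318 / 0.033112 ≈ 46.261 hours.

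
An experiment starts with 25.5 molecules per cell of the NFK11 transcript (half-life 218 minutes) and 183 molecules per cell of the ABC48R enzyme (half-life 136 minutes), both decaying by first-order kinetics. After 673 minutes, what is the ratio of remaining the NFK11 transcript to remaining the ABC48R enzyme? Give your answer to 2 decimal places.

NFK11 transcript: 25.5 × (1/2)^(673/218) = 25.5 × (1/2)^3.0872 ≈ 3.0006 molecules per cell.
ABC48R enzyme: 183 × (1/2)^(673/136) = 183 × (1/2)^4.9485 ≈ 5.9265 molecules per cell.
Ratio ≈ 3.0006 / 5.9265 ≈ 0.50631.

0.51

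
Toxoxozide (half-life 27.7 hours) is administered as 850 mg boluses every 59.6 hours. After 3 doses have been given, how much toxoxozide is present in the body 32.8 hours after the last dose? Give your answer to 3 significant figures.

477 mg

The 3 doses were given 152, 92.4, 32.8 hours ago.
Total = 850·(1/2)^(152/27.7) + 850·(1/2)^(92.4/27.7) + 850·(1/2)^(32.8/27.7)
      = 18.948 + 84.19 + 374.08 ≈ 477.22 mg.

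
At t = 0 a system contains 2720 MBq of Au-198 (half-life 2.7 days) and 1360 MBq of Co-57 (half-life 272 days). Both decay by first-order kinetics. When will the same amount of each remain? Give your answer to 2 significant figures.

2.7 days

Set 2720·(1/2)^(t/2.7) = 1360·(1/2)^(t/272).
Taking log₂: log₂(2720/1360) = t·(1/2.7 − 1/272).
log₂(2) = 1; 1/2.7 − 1/272 = 0.36669.
t = 1 / 0.36669 ≈ 2.7271 days.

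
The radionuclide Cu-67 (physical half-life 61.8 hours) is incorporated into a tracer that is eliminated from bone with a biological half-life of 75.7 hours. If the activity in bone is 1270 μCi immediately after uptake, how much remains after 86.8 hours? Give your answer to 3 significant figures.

217 μCi

1/t_eff = 1/t_phys + 1/t_biol = 1/61.8 + 1/75.7 = 0.029391 per hour.
t_eff = 61.8 × 75.7 / (61.8 + 75.7) ≈ 34.024 hours.
Remaining = 1270 × (1/2)^(86.8/34.024) = 1270 × (1/2)^2.5512 ≈ 216.68 μCi.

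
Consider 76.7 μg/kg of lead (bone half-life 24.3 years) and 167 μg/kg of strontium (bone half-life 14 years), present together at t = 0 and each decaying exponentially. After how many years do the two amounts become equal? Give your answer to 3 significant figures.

37.1 years

Set 76.7·(1/2)^(t/24.3) = 167·(1/2)^(t/14).
Taking log₂: log₂(76.7/167) = t·(1/24.3 − 1/14).
log₂(0.45928) = -1.1225; 1/24.3 − 1/14 = -0.030276.
t = -1.1225 / -0.030276 ≈ 37.077 years.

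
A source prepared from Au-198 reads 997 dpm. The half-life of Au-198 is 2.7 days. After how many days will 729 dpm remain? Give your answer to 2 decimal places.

1.22 days

Fraction remaining = 729/997 ≈ 0.73119.
n = log₂(997/729) = ln(1.3676)/ln 2 ≈ 0.45167 half-lives.
t = n × t½ = 0.45167 × 2.7 ≈ 1.2195 days.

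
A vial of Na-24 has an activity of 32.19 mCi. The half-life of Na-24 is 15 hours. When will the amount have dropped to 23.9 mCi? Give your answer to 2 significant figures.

6.4 hours

Fraction remaining = 23.9/32.19 ≈ 0.74247.
n = log₂(32.19/23.9) = ln(1.3469)/ln 2 ≈ 0.4296 half-lives.
t = n × t½ = 0.4296 × 15 ≈ 6.444 hours.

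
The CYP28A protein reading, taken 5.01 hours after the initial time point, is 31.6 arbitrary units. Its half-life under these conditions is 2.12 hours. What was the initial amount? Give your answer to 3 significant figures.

163 arbitrary units

Number of half-lives elapsed: n = 5.01/2.12 ≈ 2.3632.
A₀ = A × 2^n = 31.6 × 2^2.3632 = 31.6 × 5.1451 ≈ 162.59 arbitrary units.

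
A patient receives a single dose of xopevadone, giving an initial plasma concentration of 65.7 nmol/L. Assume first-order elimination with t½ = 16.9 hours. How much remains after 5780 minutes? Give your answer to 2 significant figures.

1.3 nmol/L

Convert the elapsed time: 5780 minutes = 96.3333 hours.
Number of half-lives: n = 96.3333/16.9 ≈ 5.7002.
Remaining = 65.7 × (1/2)^5.7002 = 65.7 × 0.019234 ≈ 1.2637 nmol/L.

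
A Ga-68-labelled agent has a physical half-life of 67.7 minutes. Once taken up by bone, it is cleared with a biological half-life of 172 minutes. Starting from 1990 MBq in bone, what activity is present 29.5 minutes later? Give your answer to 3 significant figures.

1/t_eff = 1/t_phys + 1/t_biol = 1/67.7 + 1/172 = 0.020585 per minute.
t_eff = 67.7 × 172 / (67.7 + 172) ≈ 48.579 minutes.
Remaining = 1990 × (1/2)^(29.5/48.579) = 1990 × (1/2)^0.60726 ≈ 1306.3 MBq.

1310 MBq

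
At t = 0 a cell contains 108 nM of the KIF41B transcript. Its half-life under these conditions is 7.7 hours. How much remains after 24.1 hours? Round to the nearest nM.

Number of half-lives: n = 24.1/7.7 ≈ 3.1299.
Remaining = 108 × (1/2)^3.1299 = 108 × 0.11424 ≈ 12.338 nM.

12 nM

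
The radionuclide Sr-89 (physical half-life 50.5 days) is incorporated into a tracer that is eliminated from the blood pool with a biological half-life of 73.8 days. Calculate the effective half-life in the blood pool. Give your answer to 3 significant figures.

30.0 days

1/t_eff = 1/t_phys + 1/t_biol = 1/50.5 + 1/73.8 = 0.033352 per day.
t_eff = 50.5 × 73.8 / (50.5 + 73.8) ≈ 29.983 days.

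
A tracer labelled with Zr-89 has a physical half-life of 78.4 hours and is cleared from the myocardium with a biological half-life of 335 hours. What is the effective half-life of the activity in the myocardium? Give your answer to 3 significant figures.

1/t_eff = 1/t_phys + 1/t_biol = 1/78.4 + 1/335 = 0.01574 per hour.
t_eff = 78.4 × 335 / (78.4 + 335) ≈ 63.532 hours.

63.5 hours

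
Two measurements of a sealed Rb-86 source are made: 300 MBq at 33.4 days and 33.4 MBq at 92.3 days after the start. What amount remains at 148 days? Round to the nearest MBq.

Over Δt = 92.3 − 33.4 = 58.9 days, the level fell by a factor of 300/33.4 ≈ 8.982.
n = log₂(8.982) ≈ 3.167 half-lives, so t½ = 58.9/3.167 ≈ 18.598 days.
From t = 92.3 to t = 148: 33.4 × (1/2)^((148−92.3)/18.598) ≈ 4.1896 MBq.

4 MBq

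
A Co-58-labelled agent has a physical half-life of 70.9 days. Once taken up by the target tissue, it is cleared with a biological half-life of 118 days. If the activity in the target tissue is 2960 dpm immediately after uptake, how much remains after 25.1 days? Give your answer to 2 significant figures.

2000 dpm

1/t_eff = 1/t_phys + 1/t_biol = 1/70.9 + 1/118 = 0.022579 per day.
t_eff = 70.9 × 118 / (70.9 + 118) ≈ 44.289 days.
Remaining = 2960 × (1/2)^(25.1/44.289) = 2960 × (1/2)^0.56673 ≈ 1998.4 dpm.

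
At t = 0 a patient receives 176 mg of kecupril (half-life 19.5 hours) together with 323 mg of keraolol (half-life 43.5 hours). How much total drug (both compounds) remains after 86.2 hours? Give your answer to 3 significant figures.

90.0 mg

kecupril: 176 × (1/2)^(86.2/19.5) = 176 × (1/2)^4.4205 ≈ 8.2187 mg.
keraolol: 323 × (1/2)^(86.2/43.5) = 323 × (1/2)^1.9816 ≈ 81.786 mg.
Total = 8.2187 + 81.786 ≈ 90.005 mg.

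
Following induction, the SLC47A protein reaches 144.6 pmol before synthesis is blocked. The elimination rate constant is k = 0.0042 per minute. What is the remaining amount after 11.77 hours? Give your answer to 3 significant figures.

t½ = ln 2 / k = 0.69315 / 0.0042 ≈ 165.04 minutes.
Convert the elapsed time: 11.77 hours = 706.2 minutes.
Number of half-lives: n = 706.2/165.04 ≈ 4.2791.
Remaining = 144.6 × (1/2)^4.2791 = 144.6 × 0.051507 ≈ 7.4479 pmol.

7.45 pmol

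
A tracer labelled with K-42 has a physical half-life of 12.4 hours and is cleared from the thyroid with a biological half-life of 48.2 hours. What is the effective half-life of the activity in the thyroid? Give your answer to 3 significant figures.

1/t_eff = 1/t_phys + 1/t_biol = 1/12.4 + 1/48.2 = 0.10139 per hour.
t_eff = 12.4 × 48.2 / (12.4 + 48.2) ≈ 9.8627 hours.

9.86 hours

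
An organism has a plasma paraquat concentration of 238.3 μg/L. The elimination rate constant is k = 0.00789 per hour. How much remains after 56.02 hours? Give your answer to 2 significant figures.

t½ = ln 2 / k = 0.69315 / 0.00789 ≈ 87.851 hours.
Number of half-lives: n = 56.02/87.851 ≈ 0.63767.
Remaining = 238.3 × (1/2)^0.63767 = 238.3 × 0.64275 ≈ 153.17 μg/L.

150 μg/L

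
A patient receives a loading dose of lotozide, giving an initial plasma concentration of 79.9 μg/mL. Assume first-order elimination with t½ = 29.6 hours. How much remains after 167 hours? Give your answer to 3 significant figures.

Number of half-lives: n = 167/29.6 ≈ 5.6419.
Remaining = 79.9 × (1/2)^5.6419 = 79.9 × 0.020027 ≈ 1.6002 μg/mL.

1.60 μg/mL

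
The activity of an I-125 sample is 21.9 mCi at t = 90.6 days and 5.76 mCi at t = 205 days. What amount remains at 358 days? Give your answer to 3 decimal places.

Over Δt = 205 − 90.6 = 114.4 days, the level fell by a factor of 21.9/5.76 ≈ 3.8021.
n = log₂(3.8021) ≈ 1.9268 half-lives, so t½ = 114.4/1.9268 ≈ 59.373 days.
From t = 205 to t = 358: 5.76 × (1/2)^((358−205)/59.373) ≈ 0.96537 mCi.

0.965 mCi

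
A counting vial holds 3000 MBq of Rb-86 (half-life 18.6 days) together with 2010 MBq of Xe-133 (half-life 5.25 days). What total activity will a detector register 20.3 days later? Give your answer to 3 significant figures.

1550 MBq

Rb-86: 3000 × (1/2)^(20.3/18.6) = 3000 × (1/2)^1.0914 ≈ 1407.9 MBq.
Xe-133: 2010 × (1/2)^(20.3/5.25) = 2010 × (1/2)^3.8667 ≈ 137.79 MBq.
Total = 1407.9 + 137.79 ≈ 1545.7 MBq.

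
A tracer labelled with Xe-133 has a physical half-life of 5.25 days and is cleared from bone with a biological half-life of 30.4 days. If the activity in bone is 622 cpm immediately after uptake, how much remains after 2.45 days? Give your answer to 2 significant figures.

1/t_eff = 1/t_phys + 1/t_biol = 1/5.25 + 1/30.4 = 0.22337 per day.
t_eff = 5.25 × 30.4 / (5.25 + 30.4) ≈ 4.4769 days.
Remaining = 622 × (1/2)^(2.45/4.4769) = 622 × (1/2)^0.54726 ≈ 425.65 cpm.

430 cpm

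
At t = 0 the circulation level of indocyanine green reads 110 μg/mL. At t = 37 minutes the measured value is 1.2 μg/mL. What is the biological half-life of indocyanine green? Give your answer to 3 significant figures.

A/A₀ = 1.2/110 ≈ 0.010909.
n = log₂(91.667) ≈ 6.5183 half-lives elapsed in 37 minutes.
t½ = 37/6.5183 ≈ 5.6763 minutes.

5.68 minutes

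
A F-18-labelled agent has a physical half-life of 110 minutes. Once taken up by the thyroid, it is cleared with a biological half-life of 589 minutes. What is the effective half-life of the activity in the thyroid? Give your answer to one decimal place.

1/t_eff = 1/t_phys + 1/t_biol = 1/110 + 1/589 = 0.010789 per minute.
t_eff = 110 × 589 / (110 + 589) ≈ 92.69 minutes.

92.7 minutes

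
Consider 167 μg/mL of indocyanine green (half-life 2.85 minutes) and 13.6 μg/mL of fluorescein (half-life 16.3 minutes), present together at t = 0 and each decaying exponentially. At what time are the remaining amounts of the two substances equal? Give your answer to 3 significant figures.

12.5 minutes

Set 167·(1/2)^(t/2.85) = 13.6·(1/2)^(t/16.3).
Taking log₂: log₂(167/13.6) = t·(1/2.85 − 1/16.3).
log₂(12.279) = 3.6182; 1/2.85 − 1/16.3 = 0.28953.
t = 3.6182 / 0.28953 ≈ 12.497 minutes.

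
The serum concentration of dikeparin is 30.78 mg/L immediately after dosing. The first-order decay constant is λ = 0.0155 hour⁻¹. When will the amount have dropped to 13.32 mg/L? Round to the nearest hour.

54 hours

t½ = ln 2 / λ = 0.69315 / 0.0155 ≈ 44.719 hours.
Fraction remaining = 13.32/30.78 ≈ 0.43275.
n = log₂(30.78/13.32) = ln(2.3108)/ln 2 ≈ 1.2084 half-lives.
t = n × t½ = 1.2084 × 44.719 ≈ 54.039 hours.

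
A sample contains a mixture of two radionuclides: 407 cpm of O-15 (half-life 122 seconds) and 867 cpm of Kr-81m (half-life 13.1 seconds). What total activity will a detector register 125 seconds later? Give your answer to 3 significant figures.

O-15: 407 × (1/2)^(125/122) = 407 × (1/2)^1.0246 ≈ 200.06 cpm.
Kr-81m: 867 × (1/2)^(125/13.1) = 867 × (1/2)^9.542 ≈ 1.163 cpm.
Total = 200.06 + 1.163 ≈ 201.22 cpm.

201 cpm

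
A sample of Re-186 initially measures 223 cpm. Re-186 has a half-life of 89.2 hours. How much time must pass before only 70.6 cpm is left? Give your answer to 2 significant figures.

150 hours

Fraction remaining = 70.6/223 ≈ 0.31659.
n = log₂(223/70.6) = ln(3.1586)/ln 2 ≈ 1.6593 half-lives.
t = n × t½ = 1.6593 × 89.2 ≈ 148.01 hours.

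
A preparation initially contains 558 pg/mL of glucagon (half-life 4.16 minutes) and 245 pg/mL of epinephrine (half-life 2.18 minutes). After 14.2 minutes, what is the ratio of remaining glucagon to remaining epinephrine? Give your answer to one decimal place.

19.5

glucagon: 558 × (1/2)^(14.2/4.16) = 558 × (1/2)^3.4135 ≈ 52.37 pg/mL.
epinephrine: 245 × (1/2)^(14.2/2.18) = 245 × (1/2)^6.5138 ≈ 2.6812 pg/mL.
Ratio ≈ 52.37 / 2.6812 ≈ 19.532.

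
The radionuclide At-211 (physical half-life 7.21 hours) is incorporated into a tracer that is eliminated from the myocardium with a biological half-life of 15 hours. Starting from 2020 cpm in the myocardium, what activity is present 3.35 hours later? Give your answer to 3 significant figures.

1250 cpm

1/t_eff = 1/t_phys + 1/t_biol = 1/7.21 + 1/15 = 0.20536 per hour.
t_eff = 7.21 × 15 / (7.21 + 15) ≈ 4.8694 hours.
Remaining = 2020 × (1/2)^(3.35/4.8694) = 2020 × (1/2)^0.68797 ≈ 1253.9 cpm.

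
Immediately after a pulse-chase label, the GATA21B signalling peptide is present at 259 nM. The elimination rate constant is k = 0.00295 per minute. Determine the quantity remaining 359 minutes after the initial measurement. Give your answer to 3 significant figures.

89.8 nM

t½ = ln 2 / k = 0.69315 / 0.00295 ≈ 234.97 minutes.
Number of half-lives: n = 359/234.97 ≈ 1.5279.
Remaining = 259 × (1/2)^1.5279 = 259 × 0.34679 ≈ 89.817 nM.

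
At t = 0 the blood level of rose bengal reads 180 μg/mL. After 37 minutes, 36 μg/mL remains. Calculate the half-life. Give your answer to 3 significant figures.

A/A₀ = 36/180 ≈ 0.2.
n = log₂(5) ≈ 2.3219 half-lives elapsed in 37 minutes.
t½ = 37/2.3219 ≈ 15.935 minutes.

15.9 minutes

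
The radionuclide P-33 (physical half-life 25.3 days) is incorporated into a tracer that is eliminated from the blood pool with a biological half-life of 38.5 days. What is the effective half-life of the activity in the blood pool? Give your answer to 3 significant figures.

15.3 days

1/t_eff = 1/t_phys + 1/t_biol = 1/25.3 + 1/38.5 = 0.0655 per day.
t_eff = 25.3 × 38.5 / (25.3 + 38.5) ≈ 15.267 days.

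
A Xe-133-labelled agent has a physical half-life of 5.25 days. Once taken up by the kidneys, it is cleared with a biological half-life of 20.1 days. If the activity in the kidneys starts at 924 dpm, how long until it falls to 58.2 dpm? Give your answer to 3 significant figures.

1/t_eff = 1/t_phys + 1/t_biol = 1/5.25 + 1/20.1 = 0.24023 per day.
t_eff = 5.25 × 20.1 / (5.25 + 20.1) ≈ 4.1627 days.
n = log₂(924/58.2) ≈ 3.9888; t = 3.9888 × 4.1627 ≈ 16.604 days.

16.6 days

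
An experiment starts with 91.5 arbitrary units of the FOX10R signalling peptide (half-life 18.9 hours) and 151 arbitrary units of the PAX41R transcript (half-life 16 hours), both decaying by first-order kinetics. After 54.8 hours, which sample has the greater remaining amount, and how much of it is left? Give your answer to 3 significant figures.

FOX10R signalling peptide: 91.5 × (1/2)^2.8995 ≈ 12.263 arbitrary units.
PAX41R transcript: 151 × (1/2)^3.425 ≈ 14.059 arbitrary units.
PAX41R transcript has more remaining, at ≈ 14.059 arbitrary units.

PAX41R transcript, 14.1 arbitrary units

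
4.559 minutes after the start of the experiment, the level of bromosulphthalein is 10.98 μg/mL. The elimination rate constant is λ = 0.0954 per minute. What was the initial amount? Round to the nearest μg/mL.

17 μg/mL

t½ = ln 2 / λ = 0.69315 / 0.0954 ≈ 7.2657 minutes.
Number of half-lives elapsed: n = 4.559/7.2657 ≈ 0.62747.
A₀ = A × 2^n = 10.98 × 2^0.62747 = 10.98 × 1.5449 ≈ 16.962 μg/mL.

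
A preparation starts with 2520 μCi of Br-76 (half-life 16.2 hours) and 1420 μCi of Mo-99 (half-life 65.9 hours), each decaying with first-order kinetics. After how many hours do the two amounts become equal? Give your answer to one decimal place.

Set 2520·(1/2)^(t/16.2) = 1420·(1/2)^(t/65.9).
Taking log₂: log₂(2520/1420) = t·(1/16.2 − 1/65.9).
log₂(1.7746) = 0.82753; 1/16.2 − 1/65.9 = 0.046554.
t = 0.82753 / 0.046554 ≈ 17.776 hours.

17.8 hours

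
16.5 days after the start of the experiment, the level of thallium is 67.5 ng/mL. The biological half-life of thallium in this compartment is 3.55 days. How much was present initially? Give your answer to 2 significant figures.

Number of half-lives elapsed: n = 16.5/3.55 ≈ 4.6479.
A₀ = A × 2^n = 67.5 × 2^4.6479 = 67.5 × 25.07 ≈ 1692.2 ng/mL.

1700 ng/mL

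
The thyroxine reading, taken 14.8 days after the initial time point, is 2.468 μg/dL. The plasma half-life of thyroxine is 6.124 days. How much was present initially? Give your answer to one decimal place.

Number of half-lives elapsed: n = 14.8/6.124 ≈ 2.4167.
A₀ = A × 2^n = 2.468 × 2^2.4167 = 2.468 × 5.3396 ≈ 13.178 μg/dL.

13.2 μg/dL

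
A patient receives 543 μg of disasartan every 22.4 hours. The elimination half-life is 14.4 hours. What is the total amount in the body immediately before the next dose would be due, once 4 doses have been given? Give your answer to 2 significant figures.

280 μg

The 4 doses were given 89.6, 67.2, 44.8, 22.4 hours ago.
Total = 543·(1/2)^(89.6/14.4) + 543·(1/2)^(67.2/14.4) + 543·(1/2)^(44.8/14.4) + 543·(1/2)^(22.4/14.4)
      = 7.2732 + 21.379 + 62.844 + 184.73 ≈ 276.22 μg.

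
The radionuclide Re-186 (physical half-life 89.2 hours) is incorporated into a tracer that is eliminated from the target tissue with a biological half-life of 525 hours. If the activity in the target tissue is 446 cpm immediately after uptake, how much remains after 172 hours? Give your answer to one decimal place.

93.4 cpm

1/t_eff = 1/t_phys + 1/t_biol = 1/89.2 + 1/525 = 0.013116 per hour.
t_eff = 89.2 × 525 / (89.2 + 525) ≈ 76.246 hours.
Remaining = 446 × (1/2)^(172/76.246) = 446 × (1/2)^2.2559 ≈ 93.379 cpm.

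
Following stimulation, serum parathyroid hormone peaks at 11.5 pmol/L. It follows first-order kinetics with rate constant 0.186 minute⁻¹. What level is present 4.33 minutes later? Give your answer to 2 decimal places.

5.14 pmol/L

t½ = ln 2 / λ = 0.69315 / 0.186 ≈ 3.7266 minutes.
Number of half-lives: n = 4.33/3.7266 ≈ 1.1619.
Remaining = 11.5 × (1/2)^1.1619 = 11.5 × 0.44692 ≈ 5.1396 pmol/L.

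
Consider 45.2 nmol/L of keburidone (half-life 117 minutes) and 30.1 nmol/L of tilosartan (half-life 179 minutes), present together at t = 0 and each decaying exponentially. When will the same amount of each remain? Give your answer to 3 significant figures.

198 minutes

Set 45.2·(1/2)^(t/117) = 30.1·(1/2)^(t/179).
Taking log₂: log₂(45.2/30.1) = t·(1/117 − 1/179).
log₂(1.5017) = 0.58656; 1/117 − 1/179 = 0.0029604.
t = 0.58656 / 0.0029604 ≈ 198.13 minutes.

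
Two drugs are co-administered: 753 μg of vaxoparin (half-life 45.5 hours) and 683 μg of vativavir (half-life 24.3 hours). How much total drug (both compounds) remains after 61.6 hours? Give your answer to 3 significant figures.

vaxoparin: 753 × (1/2)^(61.6/45.5) = 753 × (1/2)^1.3538 ≈ 294.61 μg.
vativavir: 683 × (1/2)^(61.6/24.3) = 683 × (1/2)^2.535 ≈ 117.85 μg.
Total = 294.61 + 117.85 ≈ 412.46 μg.

412 μg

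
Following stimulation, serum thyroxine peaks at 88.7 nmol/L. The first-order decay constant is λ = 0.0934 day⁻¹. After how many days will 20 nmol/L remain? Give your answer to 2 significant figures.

t½ = ln 2 / λ = 0.69315 / 0.0934 ≈ 7.4213 days.
Fraction remaining = 20/88.7 ≈ 0.22548.
n = log₂(88.7/20) = ln(4.435)/ln 2 ≈ 2.1489 half-lives.
t = n × t½ = 2.1489 × 7.4213 ≈ 15.948 days.

16 days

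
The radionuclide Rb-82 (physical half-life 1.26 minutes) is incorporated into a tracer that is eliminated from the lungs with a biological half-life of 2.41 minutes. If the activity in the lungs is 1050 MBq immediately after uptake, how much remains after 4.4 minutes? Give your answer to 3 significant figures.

26.3 MBq

1/t_eff = 1/t_phys + 1/t_biol = 1/1.26 + 1/2.41 = 1.2086 per minute.
t_eff = 1.26 × 2.41 / (1.26 + 2.41) ≈ 0.82741 minutes.
Remaining = 1050 × (1/2)^(4.4/0.82741) = 1050 × (1/2)^5.3178 ≈ 26.325 MBq.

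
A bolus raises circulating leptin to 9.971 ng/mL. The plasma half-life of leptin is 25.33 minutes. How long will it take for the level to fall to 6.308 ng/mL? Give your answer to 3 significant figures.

Fraction remaining = 6.308/9.971 ≈ 0.63263.
n = log₂(9.971/6.308) = ln(1.5807)/ln 2 ≈ 0.66056 half-lives.
t = n × t½ = 0.66056 × 25.33 ≈ 16.732 minutes.

16.7 minutes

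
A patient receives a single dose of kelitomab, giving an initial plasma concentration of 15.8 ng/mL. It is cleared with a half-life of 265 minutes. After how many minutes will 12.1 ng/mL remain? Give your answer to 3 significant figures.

102 minutes

Fraction remaining = 12.1/15.8 ≈ 0.76582.
n = log₂(15.8/12.1) = ln(1.3058)/ln 2 ≈ 0.38492 half-lives.
t = n × t½ = 0.38492 × 265 ≈ 102 minutes.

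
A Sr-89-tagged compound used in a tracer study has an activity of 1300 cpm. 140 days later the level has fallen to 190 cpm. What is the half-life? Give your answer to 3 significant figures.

A/A₀ = 190/1300 ≈ 0.14615.
n = log₂(6.8421) ≈ 2.7744 half-lives elapsed in 140 days.
t½ = 140/2.7744 ≈ 50.461 days.

50.5 days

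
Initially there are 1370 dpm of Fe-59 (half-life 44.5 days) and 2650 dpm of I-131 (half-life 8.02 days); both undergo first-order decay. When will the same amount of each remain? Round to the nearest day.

Set 1370·(1/2)^(t/44.5) = 2650·(1/2)^(t/8.02).
Taking log₂: log₂(1370/2650) = t·(1/44.5 − 1/8.02).
log₂(0.51698) = -0.95182; 1/44.5 − 1/8.02 = -0.10222.
t = -0.95182 / -0.10222 ≈ 9.3118 days.

9 days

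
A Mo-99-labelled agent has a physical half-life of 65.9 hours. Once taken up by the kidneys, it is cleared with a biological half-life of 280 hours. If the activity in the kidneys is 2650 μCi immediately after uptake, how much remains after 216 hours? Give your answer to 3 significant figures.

1/t_eff = 1/t_phys + 1/t_biol = 1/65.9 + 1/280 = 0.018746 per hour.
t_eff = 65.9 × 280 / (65.9 + 280) ≈ 53.345 hours.
Remaining = 2650 × (1/2)^(216/53.345) = 2650 × (1/2)^4.0491 ≈ 160.08 μCi.

160 μCi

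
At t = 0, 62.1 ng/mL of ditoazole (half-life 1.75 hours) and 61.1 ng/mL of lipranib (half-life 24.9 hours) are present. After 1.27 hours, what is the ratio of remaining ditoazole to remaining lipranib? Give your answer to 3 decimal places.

0.637

ditoazole: 62.1 × (1/2)^(1.27/1.75) = 62.1 × (1/2)^0.72571 ≈ 37.552 ng/mL.
lipranib: 61.1 × (1/2)^(1.27/24.9) = 61.1 × (1/2)^0.051004 ≈ 58.978 ng/mL.
Ratio ≈ 37.552 / 58.978 ≈ 0.63671.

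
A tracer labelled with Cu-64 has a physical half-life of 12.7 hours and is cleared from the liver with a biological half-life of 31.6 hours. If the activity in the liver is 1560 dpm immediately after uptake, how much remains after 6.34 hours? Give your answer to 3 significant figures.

960 dpm

1/t_eff = 1/t_phys + 1/t_biol = 1/12.7 + 1/31.6 = 0.11039 per hour.
t_eff = 12.7 × 31.6 / (12.7 + 31.6) ≈ 9.0591 hours.
Remaining = 1560 × (1/2)^(6.34/9.0591) = 1560 × (1/2)^0.69985 ≈ 960.4 dpm.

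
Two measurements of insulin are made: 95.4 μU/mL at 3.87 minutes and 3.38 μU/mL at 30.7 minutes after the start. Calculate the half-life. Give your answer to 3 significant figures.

Over Δt = 30.7 − 3.87 = 26.83 minutes, the level fell by a factor of 95.4/3.38 ≈ 28.225.
n = log₂(28.225) ≈ 4.8189 half-lives, so t½ = 26.83/4.8189 ≈ 5.5677 minutes.

5.57 minutes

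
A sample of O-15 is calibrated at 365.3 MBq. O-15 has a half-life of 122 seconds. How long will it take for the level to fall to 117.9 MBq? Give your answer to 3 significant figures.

199 seconds

Fraction remaining = 117.9/365.3 ≈ 0.32275.
n = log₂(365.3/117.9) = ln(3.0984)/ln 2 ≈ 1.6315 half-lives.
t = n × t½ = 1.6315 × 122 ≈ 199.05 seconds.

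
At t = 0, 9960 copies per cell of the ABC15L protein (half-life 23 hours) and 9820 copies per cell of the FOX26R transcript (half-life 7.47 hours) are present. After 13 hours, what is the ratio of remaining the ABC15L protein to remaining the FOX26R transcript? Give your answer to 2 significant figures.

2.3

ABC15L protein: 9960 × (1/2)^(13/23) = 9960 × (1/2)^0.56522 ≈ 6731.5 copies per cell.
FOX26R transcript: 9820 × (1/2)^(13/7.47) = 9820 × (1/2)^1.7403 ≈ 2939.2 copies per cell.
Ratio ≈ 6731.5 / 2939.2 ≈ 2.2902.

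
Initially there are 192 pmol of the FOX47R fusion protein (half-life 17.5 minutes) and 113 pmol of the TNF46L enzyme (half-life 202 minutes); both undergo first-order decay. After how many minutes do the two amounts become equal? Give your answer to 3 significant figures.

14.7 minutes

Set 192·(1/2)^(t/17.5) = 113·(1/2)^(t/202).
Taking log₂: log₂(192/113) = t·(1/17.5 − 1/202).
log₂(1.6991) = 0.76478; 1/17.5 − 1/202 = 0.052192.
t = 0.76478 / 0.052192 ≈ 14.653 minutes.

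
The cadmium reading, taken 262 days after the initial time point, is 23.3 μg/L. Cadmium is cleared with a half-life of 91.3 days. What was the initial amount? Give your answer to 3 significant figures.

Number of half-lives elapsed: n = 262/91.3 ≈ 2.8697.
A₀ = A × 2^n = 23.3 × 2^2.8697 = 23.3 × 7.3089 ≈ 170.3 μg/L.

170 μg/L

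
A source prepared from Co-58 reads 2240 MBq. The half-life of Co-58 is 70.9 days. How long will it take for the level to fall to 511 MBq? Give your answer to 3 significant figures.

Fraction remaining = 511/2240 ≈ 0.22812.
n = log₂(2240/511) = ln(4.3836)/ln 2 ≈ 2.1321 half-lives.
t = n × t½ = 2.1321 × 70.9 ≈ 151.17 days.

151 days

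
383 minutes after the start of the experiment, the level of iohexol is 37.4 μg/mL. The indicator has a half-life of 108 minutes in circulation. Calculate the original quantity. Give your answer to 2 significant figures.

440 μg/mL

Number of half-lives elapsed: n = 383/108 ≈ 3.5463.
A₀ = A × 2^n = 37.4 × 2^3.5463 = 37.4 × 11.683 ≈ 436.93 μg/mL.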